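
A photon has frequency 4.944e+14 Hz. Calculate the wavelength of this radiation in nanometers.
606.38 nm

Using the wave equation: c = fλ

Solving for wavelength:
λ = c/f = (3×10⁸ m/s) / (4.944e+14 Hz)
λ = 606.38 nm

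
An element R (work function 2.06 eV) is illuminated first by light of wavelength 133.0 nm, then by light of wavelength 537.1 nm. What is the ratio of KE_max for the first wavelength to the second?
29.2355

Using Einstein's equation: KE_max = hc/λ - φ

For λ₁ = 133.0 nm:
E₁ = hc/λ₁ = 9.3221 eV
KE₁ = E₁ - φ = 9.3221 - 2.06 = 7.2621 eV

For λ₂ = 537.1 nm:
E₂ = hc/λ₂ = 2.3084 eV
KE₂ = E₂ - φ = 2.3084 - 2.06 = 0.2484 eV

Ratio: KE₁/KE₂ = 7.2621/0.2484 = 29.2355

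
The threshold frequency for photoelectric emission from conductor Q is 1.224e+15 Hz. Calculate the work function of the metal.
5.06 eV

At the threshold frequency, photon energy equals work function:
φ = hf₀

Calculating:
φ = (6.626×10⁻³⁴ J·s)(1.224e+15 Hz)
φ = 5.06 eV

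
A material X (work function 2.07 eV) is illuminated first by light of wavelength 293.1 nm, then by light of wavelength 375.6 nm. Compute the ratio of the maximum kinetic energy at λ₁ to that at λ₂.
1.7548

Using Einstein's equation: KE_max = hc/λ - φ

For λ₁ = 293.1 nm:
E₁ = hc/λ₁ = 4.2301 eV
KE₁ = E₁ - φ = 4.2301 - 2.07 = 2.1601 eV

For λ₂ = 375.6 nm:
E₂ = hc/λ₂ = 3.3010 eV
KE₂ = E₂ - φ = 3.3010 - 2.07 = 1.2310 eV

Ratio: KE₁/KE₂ = 2.1601/1.2310 = 1.7548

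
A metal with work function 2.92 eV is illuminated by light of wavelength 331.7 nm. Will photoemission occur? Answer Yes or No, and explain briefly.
Yes

For photoemission, the photon energy must exceed the work function.

Photon energy: E = hc/λ = 3.7378 eV
Work function: φ = 2.92 eV

Since E_photon (3.7378 eV) > φ (2.92 eV), photoemission WILL occur.
The threshold wavelength is λ₀ = hc/φ = 424.6 nm.
Since 331.7 nm < 424.6 nm, the light has sufficient energy.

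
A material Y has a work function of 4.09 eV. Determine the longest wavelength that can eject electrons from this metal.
303.14 nm

The threshold wavelength is when the photon energy equals the work function:
hc/λ₀ = φ

Solving for λ₀:
λ₀ = hc/φ = (6.626×10⁻³⁴ J·s)(3×10⁸ m/s) / (4.09 eV × 1.602×10⁻¹⁹ J/eV)
λ₀ = 303.14 nm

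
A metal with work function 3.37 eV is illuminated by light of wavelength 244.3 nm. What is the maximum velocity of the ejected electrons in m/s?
7.7446e+05 m/s

First, find the maximum kinetic energy:
E_photon = hc/λ = 5.0751 eV
KE_max = E_photon - φ = 5.0751 - 3.37 = 1.7051 eV

Convert to Joules: KE_max = 1.7051 × 1.602×10⁻¹⁹ J = 2.7318e-19 J

Then use KE = ½mv² to find velocity:
v = √(2·KE/m) = √(2 × 2.7318e-19 J / 9.109e-31 kg)
v = 7.7446e+05 m/s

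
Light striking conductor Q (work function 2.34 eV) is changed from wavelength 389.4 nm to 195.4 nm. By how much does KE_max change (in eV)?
3.1612 eV

Using Einstein's equation: KE_max = hc/λ - φ

For λ₁ = 389.4 nm:
KE₁ = hc/λ₁ - φ = 3.1840 - 2.34 = 0.8440 eV

For λ₂ = 195.4 nm:
KE₂ = hc/λ₂ - φ = 6.3451 - 2.34 = 4.0051 eV

Change in KE:
ΔKE = KE₂ - KE₁ = 4.0051 - 0.8440 = 3.1612 eV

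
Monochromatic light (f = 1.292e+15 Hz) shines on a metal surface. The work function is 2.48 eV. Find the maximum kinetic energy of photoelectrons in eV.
2.8633 eV

Using Einstein's photoelectric equation: KE_max = hf - φ

First, calculate the photon energy:
E_photon = hf = (6.626×10⁻³⁴ J·s)(1.292e+15 Hz)
E_photon = 5.3433 eV

Then, the maximum kinetic energy:
KE_max = E_photon - φ = 5.3433 eV - 2.48 eV = 2.8633 eV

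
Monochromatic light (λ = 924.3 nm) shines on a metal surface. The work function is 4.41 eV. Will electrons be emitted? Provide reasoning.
No

For photoemission, the photon energy must exceed the work function.

Photon energy: E = hc/λ = 1.3414 eV
Work function: φ = 4.41 eV

Since E_photon (1.3414 eV) < φ (4.41 eV), photoemission will NOT occur.
The threshold wavelength is λ₀ = hc/φ = 281.1 nm.
Since 924.3 nm > 281.1 nm, the photons lack sufficient energy.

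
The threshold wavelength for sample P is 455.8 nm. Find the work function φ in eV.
2.72 eV

At the threshold wavelength, photon energy equals work function:
φ = hc/λ₀

Calculating:
φ = (6.626×10⁻³⁴ J·s)(3×10⁸ m/s) / (455.8×10⁻⁹ m)
φ = 2.72 eV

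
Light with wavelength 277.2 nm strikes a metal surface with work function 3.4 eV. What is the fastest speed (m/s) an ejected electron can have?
6.1429e+05 m/s

First, find the maximum kinetic energy:
E_photon = hc/λ = 4.4727 eV
KE_max = E_photon - φ = 4.4727 - 3.4 = 1.0727 eV

Convert to Joules: KE_max = 1.0727 × 1.602×10⁻¹⁹ J = 1.7187e-19 J

Then use KE = ½mv² to find velocity:
v = √(2·KE/m) = √(2 × 1.7187e-19 J / 9.109e-31 kg)
v = 6.1429e+05 m/s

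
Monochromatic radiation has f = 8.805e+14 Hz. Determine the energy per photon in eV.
3.6415 eV

Using E = hf:

E = hf = (6.626×10⁻³⁴ J·s)(8.805e+14 Hz)
E = 3.6415 eV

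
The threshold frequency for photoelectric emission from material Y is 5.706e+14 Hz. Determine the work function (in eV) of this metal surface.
2.36 eV

At the threshold frequency, photon energy equals work function:
φ = hf₀

Calculating:
φ = (6.626×10⁻³⁴ J·s)(5.706e+14 Hz)
φ = 2.36 eV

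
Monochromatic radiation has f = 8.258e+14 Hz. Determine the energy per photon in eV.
3.4152 eV

Using E = hf:

E = hf = (6.626×10⁻³⁴ J·s)(8.258e+14 Hz)
E = 3.4152 eV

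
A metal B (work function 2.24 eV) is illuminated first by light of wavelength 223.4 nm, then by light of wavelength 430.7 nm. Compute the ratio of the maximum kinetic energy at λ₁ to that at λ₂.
5.1825

Using Einstein's equation: KE_max = hc/λ - φ

For λ₁ = 223.4 nm:
E₁ = hc/λ₁ = 5.5499 eV
KE₁ = E₁ - φ = 5.5499 - 2.24 = 3.3099 eV

For λ₂ = 430.7 nm:
E₂ = hc/λ₂ = 2.8787 eV
KE₂ = E₂ - φ = 2.8787 - 2.24 = 0.6387 eV

Ratio: KE₁/KE₂ = 3.3099/0.6387 = 5.1825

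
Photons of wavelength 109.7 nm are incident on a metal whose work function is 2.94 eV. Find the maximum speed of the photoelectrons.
1.7151e+06 m/s

First, find the maximum kinetic energy:
E_photon = hc/λ = 11.3021 eV
KE_max = E_photon - φ = 11.3021 - 2.94 = 8.3621 eV

Convert to Joules: KE_max = 8.3621 × 1.602×10⁻¹⁹ J = 1.3398e-18 J

Then use KE = ½mv² to find velocity:
v = √(2·KE/m) = √(2 × 1.3398e-18 J / 9.109e-31 kg)
v = 1.7151e+06 m/s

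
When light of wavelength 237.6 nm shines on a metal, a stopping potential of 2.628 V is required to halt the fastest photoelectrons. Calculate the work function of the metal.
2.59 eV

The stopping potential gives the maximum kinetic energy: KE_max = eV_s = 2.628 eV

From Einstein's photoelectric equation: KE_max = hc/λ - φ
Rearranging: φ = hc/λ - KE_max

Calculate photon energy:
E_photon = hc/λ = (6.626×10⁻³⁴ J·s)(3×10⁸ m/s) / (237.6×10⁻⁹ m) = 5.2182 eV

Therefore:
φ = 5.2182 - 2.628 = 2.59 eV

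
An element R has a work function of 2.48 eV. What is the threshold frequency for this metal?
5.9966e+14 Hz

The threshold frequency is when the photon energy equals the work function:
hf₀ = φ

Solving for f₀:
f₀ = φ/h = (2.48 eV × 1.602×10⁻¹⁹ J/eV) / (6.626×10⁻³⁴ J·s)
f₀ = 5.9966e+14 Hz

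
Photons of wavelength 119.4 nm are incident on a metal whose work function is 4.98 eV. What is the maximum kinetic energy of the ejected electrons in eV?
5.4039 eV

Using Einstein's photoelectric equation: KE_max = hf - φ = hc/λ - φ

First, calculate the photon energy:
E_photon = hc/λ = (6.626×10⁻³⁴ J·s)(3×10⁸ m/s) / (119.4×10⁻⁹ m)
E_photon = 10.3839 eV

Then, the maximum kinetic energy:
KE_max = E_photon - φ = 10.3839 eV - 4.98 eV = 5.4039 eV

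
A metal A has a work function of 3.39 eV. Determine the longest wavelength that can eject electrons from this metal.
365.74 nm

The threshold wavelength is when the photon energy equals the work function:
hc/λ₀ = φ

Solving for λ₀:
λ₀ = hc/φ = (6.626×10⁻³⁴ J·s)(3×10⁸ m/s) / (3.39 eV × 1.602×10⁻¹⁹ J/eV)
λ₀ = 365.74 nm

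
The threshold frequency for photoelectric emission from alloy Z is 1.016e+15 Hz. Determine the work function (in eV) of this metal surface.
4.20 eV

At the threshold frequency, photon energy equals work function:
φ = hf₀

Calculating:
φ = (6.626×10⁻³⁴ J·s)(1.016e+15 Hz)
φ = 4.20 eV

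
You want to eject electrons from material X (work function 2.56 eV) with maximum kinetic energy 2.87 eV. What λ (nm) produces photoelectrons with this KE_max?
228.33 nm

From Einstein's equation: KE_max = hc/λ - φ

Rearranging for λ:
hc/λ = KE_max + φ
λ = hc/(KE_max + φ)

Required photon energy:
E_photon = KE_max + φ = 2.87 + 2.56 = 5.43 eV

Required wavelength:
λ = hc/E_photon = (6.626×10⁻³⁴)(3×10⁸) / (5.43 × 1.602×10⁻¹⁹)
λ = 228.33 nm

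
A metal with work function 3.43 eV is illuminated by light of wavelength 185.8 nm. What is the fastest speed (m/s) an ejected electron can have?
1.0681e+06 m/s

First, find the maximum kinetic energy:
E_photon = hc/λ = 6.6730 eV
KE_max = E_photon - φ = 6.6730 - 3.43 = 3.2430 eV

Convert to Joules: KE_max = 3.2430 × 1.602×10⁻¹⁹ J = 5.1958e-19 J

Then use KE = ½mv² to find velocity:
v = √(2·KE/m) = √(2 × 5.1958e-19 J / 9.109e-31 kg)
v = 1.0681e+06 m/s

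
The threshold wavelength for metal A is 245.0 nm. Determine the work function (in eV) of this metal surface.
5.06 eV

At the threshold wavelength, photon energy equals work function:
φ = hc/λ₀

Calculating:
φ = (6.626×10⁻³⁴ J·s)(3×10⁸ m/s) / (245.0×10⁻⁹ m)
φ = 5.06 eV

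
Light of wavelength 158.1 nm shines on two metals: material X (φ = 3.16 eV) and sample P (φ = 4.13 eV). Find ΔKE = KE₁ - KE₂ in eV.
0.9700 eV

Using KE_max = hc/λ - φ for each metal:

Photon energy: E = hc/λ = 7.8421 eV

For material X (φ₁ = 3.16 eV):
KE₁ = E - φ₁ = 7.8421 - 3.16 = 4.6821 eV

For sample P (φ₂ = 4.13 eV):
KE₂ = E - φ₂ = 7.8421 - 4.13 = 3.7121 eV

Difference:
ΔKE = KE₁ - KE₂ = 4.6821 - 3.7121 = 0.9700 eV

Note: The difference equals the difference in work functions: 4.13 - 3.16 = 0.97 eV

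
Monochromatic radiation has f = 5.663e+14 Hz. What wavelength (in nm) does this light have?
529.39 nm

Using the wave equation: c = fλ

Solving for wavelength:
λ = c/f = (3×10⁸ m/s) / (5.663e+14 Hz)
λ = 529.39 nm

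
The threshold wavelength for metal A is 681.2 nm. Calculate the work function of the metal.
1.82 eV

At the threshold wavelength, photon energy equals work function:
φ = hc/λ₀

Calculating:
φ = (6.626×10⁻³⁴ J·s)(3×10⁸ m/s) / (681.2×10⁻⁹ m)
φ = 1.82 eV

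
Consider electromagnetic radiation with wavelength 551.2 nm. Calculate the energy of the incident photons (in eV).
2.2494 eV

Using E = hf = hc/λ:

E = hc/λ = (6.626×10⁻³⁴ J·s)(3×10⁸ m/s) / (551.2×10⁻⁹ m)
E = 2.2494 eV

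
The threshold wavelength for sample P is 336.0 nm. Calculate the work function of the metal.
3.69 eV

At the threshold wavelength, photon energy equals work function:
φ = hc/λ₀

Calculating:
φ = (6.626×10⁻³⁴ J·s)(3×10⁸ m/s) / (336.0×10⁻⁹ m)
φ = 3.69 eV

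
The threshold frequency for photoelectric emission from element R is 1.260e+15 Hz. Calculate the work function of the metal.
5.21 eV

At the threshold frequency, photon energy equals work function:
φ = hf₀

Calculating:
φ = (6.626×10⁻³⁴ J·s)(1.260e+15 Hz)
φ = 5.21 eV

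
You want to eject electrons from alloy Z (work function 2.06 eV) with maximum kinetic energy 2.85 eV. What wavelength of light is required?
252.51 nm

From Einstein's equation: KE_max = hc/λ - φ

Rearranging for λ:
hc/λ = KE_max + φ
λ = hc/(KE_max + φ)

Required photon energy:
E_photon = KE_max + φ = 2.85 + 2.06 = 4.91 eV

Required wavelength:
λ = hc/E_photon = (6.626×10⁻³⁴)(3×10⁸) / (4.91 × 1.602×10⁻¹⁹)
λ = 252.51 nm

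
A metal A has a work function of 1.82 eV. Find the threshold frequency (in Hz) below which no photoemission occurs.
4.4007e+14 Hz

The threshold frequency is when the photon energy equals the work function:
hf₀ = φ

Solving for f₀:
f₀ = φ/h = (1.82 eV × 1.602×10⁻¹⁹ J/eV) / (6.626×10⁻³⁴ J·s)
f₀ = 4.4007e+14 Hz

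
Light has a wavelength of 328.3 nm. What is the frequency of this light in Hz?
9.1317e+14 Hz

Using the wave equation: c = fλ

Solving for frequency:
f = c/λ = (3×10⁸ m/s) / (328.3×10⁻⁹ m)
f = 9.1317e+14 Hz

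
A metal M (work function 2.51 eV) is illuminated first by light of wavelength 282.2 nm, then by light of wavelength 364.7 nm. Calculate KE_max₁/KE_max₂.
2.1172

Using Einstein's equation: KE_max = hc/λ - φ

For λ₁ = 282.2 nm:
E₁ = hc/λ₁ = 4.3935 eV
KE₁ = E₁ - φ = 4.3935 - 2.51 = 1.8835 eV

For λ₂ = 364.7 nm:
E₂ = hc/λ₂ = 3.3996 eV
KE₂ = E₂ - φ = 3.3996 - 2.51 = 0.8896 eV

Ratio: KE₁/KE₂ = 1.8835/0.8896 = 2.1172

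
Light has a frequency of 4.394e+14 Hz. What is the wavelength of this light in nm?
682.28 nm

Using the wave equation: c = fλ

Solving for wavelength:
λ = c/f = (3×10⁸ m/s) / (4.394e+14 Hz)
λ = 682.28 nm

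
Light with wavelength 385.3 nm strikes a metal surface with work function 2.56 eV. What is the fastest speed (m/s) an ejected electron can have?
4.8105e+05 m/s

First, find the maximum kinetic energy:
E_photon = hc/λ = 3.2179 eV
KE_max = E_photon - φ = 3.2179 - 2.56 = 0.6579 eV

Convert to Joules: KE_max = 0.6579 × 1.602×10⁻¹⁹ J = 1.0540e-19 J

Then use KE = ½mv² to find velocity:
v = √(2·KE/m) = √(2 × 1.0540e-19 J / 9.109e-31 kg)
v = 4.8105e+05 m/s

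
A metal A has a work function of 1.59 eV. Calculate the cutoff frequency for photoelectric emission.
3.8446e+14 Hz

The threshold frequency is when the photon energy equals the work function:
hf₀ = φ

Solving for f₀:
f₀ = φ/h = (1.59 eV × 1.602×10⁻¹⁹ J/eV) / (6.626×10⁻³⁴ J·s)
f₀ = 3.8446e+14 Hz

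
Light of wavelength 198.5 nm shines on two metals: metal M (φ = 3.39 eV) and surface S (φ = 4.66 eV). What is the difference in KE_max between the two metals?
1.2700 eV

Using KE_max = hc/λ - φ for each metal:

Photon energy: E = hc/λ = 6.2461 eV

For metal M (φ₁ = 3.39 eV):
KE₁ = E - φ₁ = 6.2461 - 3.39 = 2.8561 eV

For surface S (φ₂ = 4.66 eV):
KE₂ = E - φ₂ = 6.2461 - 4.66 = 1.5861 eV

Difference:
ΔKE = KE₁ - KE₂ = 2.8561 - 1.5861 = 1.2700 eV

Note: The difference equals the difference in work functions: 4.66 - 3.39 = 1.27 eV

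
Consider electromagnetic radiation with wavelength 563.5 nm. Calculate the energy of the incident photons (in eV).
2.2003 eV

Using E = hf = hc/λ:

E = hc/λ = (6.626×10⁻³⁴ J·s)(3×10⁸ m/s) / (563.5×10⁻⁹ m)
E = 2.2003 eV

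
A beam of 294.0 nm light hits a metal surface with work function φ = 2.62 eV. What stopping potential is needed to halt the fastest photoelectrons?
1.5971 V

The stopping potential V_s satisfies: eV_s = KE_max

First, find KE_max using Einstein's equation:
E_photon = hc/λ = 4.2171 eV
KE_max = E_photon - φ = 4.2171 - 2.62 = 1.5971 eV

Since eV_s = KE_max:
V_s = KE_max/e = 1.5971 V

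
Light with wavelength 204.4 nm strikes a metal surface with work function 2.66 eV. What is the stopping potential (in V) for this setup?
3.4058 V

The stopping potential V_s satisfies: eV_s = KE_max

First, find KE_max using Einstein's equation:
E_photon = hc/λ = 6.0658 eV
KE_max = E_photon - φ = 6.0658 - 2.66 = 3.4058 eV

Since eV_s = KE_max:
V_s = KE_max/e = 3.4058 V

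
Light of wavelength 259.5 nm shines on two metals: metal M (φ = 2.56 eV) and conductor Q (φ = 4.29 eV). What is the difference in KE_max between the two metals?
1.7300 eV

Using KE_max = hc/λ - φ for each metal:

Photon energy: E = hc/λ = 4.7778 eV

For metal M (φ₁ = 2.56 eV):
KE₁ = E - φ₁ = 4.7778 - 2.56 = 2.2178 eV

For conductor Q (φ₂ = 4.29 eV):
KE₂ = E - φ₂ = 4.7778 - 4.29 = 0.4878 eV

Difference:
ΔKE = KE₁ - KE₂ = 2.2178 - 0.4878 = 1.7300 eV

Note: The difference equals the difference in work functions: 4.29 - 2.56 = 1.73 eV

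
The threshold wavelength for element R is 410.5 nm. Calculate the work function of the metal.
3.02 eV

At the threshold wavelength, photon energy equals work function:
φ = hc/λ₀

Calculating:
φ = (6.626×10⁻³⁴ J·s)(3×10⁸ m/s) / (410.5×10⁻⁹ m)
φ = 3.02 eV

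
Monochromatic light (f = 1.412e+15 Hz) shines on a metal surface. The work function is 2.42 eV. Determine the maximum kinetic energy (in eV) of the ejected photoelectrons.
3.4196 eV

Using Einstein's photoelectric equation: KE_max = hf - φ

First, calculate the photon energy:
E_photon = hf = (6.626×10⁻³⁴ J·s)(1.412e+15 Hz)
E_photon = 5.8396 eV

Then, the maximum kinetic energy:
KE_max = E_photon - φ = 5.8396 eV - 2.42 eV = 3.4196 eV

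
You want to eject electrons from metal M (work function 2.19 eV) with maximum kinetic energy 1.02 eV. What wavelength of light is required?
386.24 nm

From Einstein's equation: KE_max = hc/λ - φ

Rearranging for λ:
hc/λ = KE_max + φ
λ = hc/(KE_max + φ)

Required photon energy:
E_photon = KE_max + φ = 1.02 + 2.19 = 3.21 eV

Required wavelength:
λ = hc/E_photon = (6.626×10⁻³⁴)(3×10⁸) / (3.21 × 1.602×10⁻¹⁹)
λ = 386.24 nm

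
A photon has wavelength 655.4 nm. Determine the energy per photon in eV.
1.8917 eV

Using E = hf = hc/λ:

E = hc/λ = (6.626×10⁻³⁴ J·s)(3×10⁸ m/s) / (655.4×10⁻⁹ m)
E = 1.8917 eV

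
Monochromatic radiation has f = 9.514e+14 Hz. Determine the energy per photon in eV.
3.9347 eV

Using E = hf:

E = hf = (6.626×10⁻³⁴ J·s)(9.514e+14 Hz)
E = 3.9347 eV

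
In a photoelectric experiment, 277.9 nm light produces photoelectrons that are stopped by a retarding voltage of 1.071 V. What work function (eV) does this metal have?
3.39 eV

The stopping potential gives the maximum kinetic energy: KE_max = eV_s = 1.071 eV

From Einstein's photoelectric equation: KE_max = hc/λ - φ
Rearranging: φ = hc/λ - KE_max

Calculate photon energy:
E_photon = hc/λ = (6.626×10⁻³⁴ J·s)(3×10⁸ m/s) / (277.9×10⁻⁹ m) = 4.4615 eV

Therefore:
φ = 4.4615 - 1.071 = 3.39 eV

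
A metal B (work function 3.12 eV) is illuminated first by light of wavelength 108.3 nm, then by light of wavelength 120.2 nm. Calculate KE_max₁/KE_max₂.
1.1575

Using Einstein's equation: KE_max = hc/λ - φ

For λ₁ = 108.3 nm:
E₁ = hc/λ₁ = 11.4482 eV
KE₁ = E₁ - φ = 11.4482 - 3.12 = 8.3282 eV

For λ₂ = 120.2 nm:
E₂ = hc/λ₂ = 10.3148 eV
KE₂ = E₂ - φ = 10.3148 - 3.12 = 7.1948 eV

Ratio: KE₁/KE₂ = 8.3282/7.1948 = 1.1575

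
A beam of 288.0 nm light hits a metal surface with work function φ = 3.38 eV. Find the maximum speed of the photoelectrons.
5.7042e+05 m/s

First, find the maximum kinetic energy:
E_photon = hc/λ = 4.3050 eV
KE_max = E_photon - φ = 4.3050 - 3.38 = 0.9250 eV

Convert to Joules: KE_max = 0.9250 × 1.602×10⁻¹⁹ J = 1.4820e-19 J

Then use KE = ½mv² to find velocity:
v = √(2·KE/m) = √(2 × 1.4820e-19 J / 9.109e-31 kg)
v = 5.7042e+05 m/s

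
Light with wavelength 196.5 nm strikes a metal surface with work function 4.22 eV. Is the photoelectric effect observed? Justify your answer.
Yes

For photoemission, the photon energy must exceed the work function.

Photon energy: E = hc/λ = 6.3096 eV
Work function: φ = 4.22 eV

Since E_photon (6.3096 eV) > φ (4.22 eV), photoemission WILL occur.
The threshold wavelength is λ₀ = hc/φ = 293.8 nm.
Since 196.5 nm < 293.8 nm, the light has sufficient energy.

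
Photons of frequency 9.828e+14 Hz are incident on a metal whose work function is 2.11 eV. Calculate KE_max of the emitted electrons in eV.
1.9545 eV

Using Einstein's photoelectric equation: KE_max = hf - φ

First, calculate the photon energy:
E_photon = hf = (6.626×10⁻³⁴ J·s)(9.828e+14 Hz)
E_photon = 4.0645 eV

Then, the maximum kinetic energy:
KE_max = E_photon - φ = 4.0645 eV - 2.11 eV = 1.9545 eV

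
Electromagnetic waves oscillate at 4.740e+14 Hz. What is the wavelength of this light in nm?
632.47 nm

Using the wave equation: c = fλ

Solving for wavelength:
λ = c/f = (3×10⁸ m/s) / (4.740e+14 Hz)
λ = 632.47 nm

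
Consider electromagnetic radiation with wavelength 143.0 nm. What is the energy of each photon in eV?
8.6702 eV

Using E = hf = hc/λ:

E = hc/λ = (6.626×10⁻³⁴ J·s)(3×10⁸ m/s) / (143.0×10⁻⁹ m)
E = 8.6702 eV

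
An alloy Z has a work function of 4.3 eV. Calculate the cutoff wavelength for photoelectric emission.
288.34 nm

The threshold wavelength is when the photon energy equals the work function:
hc/λ₀ = φ

Solving for λ₀:
λ₀ = hc/φ = (6.626×10⁻³⁴ J·s)(3×10⁸ m/s) / (4.3 eV × 1.602×10⁻¹⁹ J/eV)
λ₀ = 288.34 nm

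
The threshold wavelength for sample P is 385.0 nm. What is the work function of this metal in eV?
3.22 eV

At the threshold wavelength, photon energy equals work function:
φ = hc/λ₀

Calculating:
φ = (6.626×10⁻³⁴ J·s)(3×10⁸ m/s) / (385.0×10⁻⁹ m)
φ = 3.22 eV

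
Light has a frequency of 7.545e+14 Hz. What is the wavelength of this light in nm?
397.34 nm

Using the wave equation: c = fλ

Solving for wavelength:
λ = c/f = (3×10⁸ m/s) / (7.545e+14 Hz)
λ = 397.34 nm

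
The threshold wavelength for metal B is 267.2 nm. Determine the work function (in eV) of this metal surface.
4.64 eV

At the threshold wavelength, photon energy equals work function:
φ = hc/λ₀

Calculating:
φ = (6.626×10⁻³⁴ J·s)(3×10⁸ m/s) / (267.2×10⁻⁹ m)
φ = 4.64 eV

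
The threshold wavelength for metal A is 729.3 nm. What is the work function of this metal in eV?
1.70 eV

At the threshold wavelength, photon energy equals work function:
φ = hc/λ₀

Calculating:
φ = (6.626×10⁻³⁴ J·s)(3×10⁸ m/s) / (729.3×10⁻⁹ m)
φ = 1.70 eV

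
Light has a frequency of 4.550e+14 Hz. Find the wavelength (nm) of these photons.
658.88 nm

Using the wave equation: c = fλ

Solving for wavelength:
λ = c/f = (3×10⁸ m/s) / (4.550e+14 Hz)
λ = 658.88 nm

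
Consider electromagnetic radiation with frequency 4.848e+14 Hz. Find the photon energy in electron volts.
2.0050 eV

Using E = hf:

E = hf = (6.626×10⁻³⁴ J·s)(4.848e+14 Hz)
E = 2.0050 eV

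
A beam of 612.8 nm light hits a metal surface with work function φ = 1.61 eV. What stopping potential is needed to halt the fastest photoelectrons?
0.4132 V

The stopping potential V_s satisfies: eV_s = KE_max

First, find KE_max using Einstein's equation:
E_photon = hc/λ = 2.0232 eV
KE_max = E_photon - φ = 2.0232 - 1.61 = 0.4132 eV

Since eV_s = KE_max:
V_s = KE_max/e = 0.4132 V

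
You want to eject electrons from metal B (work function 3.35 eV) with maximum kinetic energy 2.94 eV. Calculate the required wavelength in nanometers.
197.11 nm

From Einstein's equation: KE_max = hc/λ - φ

Rearranging for λ:
hc/λ = KE_max + φ
λ = hc/(KE_max + φ)

Required photon energy:
E_photon = KE_max + φ = 2.94 + 3.35 = 6.29 eV

Required wavelength:
λ = hc/E_photon = (6.626×10⁻³⁴)(3×10⁸) / (6.29 × 1.602×10⁻¹⁹)
λ = 197.11 nm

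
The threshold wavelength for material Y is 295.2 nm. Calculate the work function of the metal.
4.20 eV

At the threshold wavelength, photon energy equals work function:
φ = hc/λ₀

Calculating:
φ = (6.626×10⁻³⁴ J·s)(3×10⁸ m/s) / (295.2×10⁻⁹ m)
φ = 4.20 eV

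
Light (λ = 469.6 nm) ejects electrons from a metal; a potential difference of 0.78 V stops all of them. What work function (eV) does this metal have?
1.86 eV

The stopping potential gives the maximum kinetic energy: KE_max = eV_s = 0.78 eV

From Einstein's photoelectric equation: KE_max = hc/λ - φ
Rearranging: φ = hc/λ - KE_max

Calculate photon energy:
E_photon = hc/λ = (6.626×10⁻³⁴ J·s)(3×10⁸ m/s) / (469.6×10⁻⁹ m) = 2.6402 eV

Therefore:
φ = 2.6402 - 0.78 = 1.86 eV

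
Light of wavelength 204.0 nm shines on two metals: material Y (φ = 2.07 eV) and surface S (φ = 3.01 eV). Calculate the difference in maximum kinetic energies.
0.9400 eV

Using KE_max = hc/λ - φ for each metal:

Photon energy: E = hc/λ = 6.0777 eV

For material Y (φ₁ = 2.07 eV):
KE₁ = E - φ₁ = 6.0777 - 2.07 = 4.0077 eV

For surface S (φ₂ = 3.01 eV):
KE₂ = E - φ₂ = 6.0777 - 3.01 = 3.0677 eV

Difference:
ΔKE = KE₁ - KE₂ = 4.0077 - 3.0677 = 0.9400 eV

Note: The difference equals the difference in work functions: 3.01 - 2.07 = 0.94 eV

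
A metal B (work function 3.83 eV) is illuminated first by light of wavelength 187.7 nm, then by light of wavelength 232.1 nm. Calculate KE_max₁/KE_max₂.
1.8358

Using Einstein's equation: KE_max = hc/λ - φ

For λ₁ = 187.7 nm:
E₁ = hc/λ₁ = 6.6054 eV
KE₁ = E₁ - φ = 6.6054 - 3.83 = 2.7754 eV

For λ₂ = 232.1 nm:
E₂ = hc/λ₂ = 5.3418 eV
KE₂ = E₂ - φ = 5.3418 - 3.83 = 1.5118 eV

Ratio: KE₁/KE₂ = 2.7754/1.5118 = 1.8358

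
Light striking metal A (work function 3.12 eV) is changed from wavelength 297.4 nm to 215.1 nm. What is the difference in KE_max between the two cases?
1.5951 eV

Using Einstein's equation: KE_max = hc/λ - φ

For λ₁ = 297.4 nm:
KE₁ = hc/λ₁ - φ = 4.1689 - 3.12 = 1.0489 eV

For λ₂ = 215.1 nm:
KE₂ = hc/λ₂ - φ = 5.7640 - 3.12 = 2.6440 eV

Change in KE:
ΔKE = KE₂ - KE₁ = 2.6440 - 1.0489 = 1.5951 eV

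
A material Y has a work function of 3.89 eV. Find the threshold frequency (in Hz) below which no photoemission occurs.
9.4060e+14 Hz

The threshold frequency is when the photon energy equals the work function:
hf₀ = φ

Solving for f₀:
f₀ = φ/h = (3.89 eV × 1.602×10⁻¹⁹ J/eV) / (6.626×10⁻³⁴ J·s)
f₀ = 9.4060e+14 Hz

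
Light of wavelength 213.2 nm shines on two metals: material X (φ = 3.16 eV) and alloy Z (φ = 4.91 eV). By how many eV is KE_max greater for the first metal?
1.7500 eV

Using KE_max = hc/λ - φ for each metal:

Photon energy: E = hc/λ = 5.8154 eV

For material X (φ₁ = 3.16 eV):
KE₁ = E - φ₁ = 5.8154 - 3.16 = 2.6554 eV

For alloy Z (φ₂ = 4.91 eV):
KE₂ = E - φ₂ = 5.8154 - 4.91 = 0.9054 eV

Difference:
ΔKE = KE₁ - KE₂ = 2.6554 - 0.9054 = 1.7500 eV

Note: The difference equals the difference in work functions: 4.91 - 3.16 = 1.75 eV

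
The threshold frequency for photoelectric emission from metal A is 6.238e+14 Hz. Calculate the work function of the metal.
2.58 eV

At the threshold frequency, photon energy equals work function:
φ = hf₀

Calculating:
φ = (6.626×10⁻³⁴ J·s)(6.238e+14 Hz)
φ = 2.58 eV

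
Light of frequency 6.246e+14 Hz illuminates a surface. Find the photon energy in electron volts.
2.5831 eV

Using E = hf:

E = hf = (6.626×10⁻³⁴ J·s)(6.246e+14 Hz)
E = 2.5831 eV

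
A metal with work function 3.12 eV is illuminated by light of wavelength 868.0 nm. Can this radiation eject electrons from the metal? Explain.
No

For photoemission, the photon energy must exceed the work function.

Photon energy: E = hc/λ = 1.4284 eV
Work function: φ = 3.12 eV

Since E_photon (1.4284 eV) < φ (3.12 eV), photoemission will NOT occur.
The threshold wavelength is λ₀ = hc/φ = 397.4 nm.
Since 868.0 nm > 397.4 nm, the photons lack sufficient energy.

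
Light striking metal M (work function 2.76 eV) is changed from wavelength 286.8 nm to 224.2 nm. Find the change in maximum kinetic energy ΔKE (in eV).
1.2071 eV

Using Einstein's equation: KE_max = hc/λ - φ

For λ₁ = 286.8 nm:
KE₁ = hc/λ₁ - φ = 4.3230 - 2.76 = 1.5630 eV

For λ₂ = 224.2 nm:
KE₂ = hc/λ₂ - φ = 5.5301 - 2.76 = 2.7701 eV

Change in KE:
ΔKE = KE₂ - KE₁ = 2.7701 - 1.5630 = 1.2071 eV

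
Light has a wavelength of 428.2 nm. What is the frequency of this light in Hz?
7.0012e+14 Hz

Using the wave equation: c = fλ

Solving for frequency:
f = c/λ = (3×10⁸ m/s) / (428.2×10⁻⁹ m)
f = 7.0012e+14 Hz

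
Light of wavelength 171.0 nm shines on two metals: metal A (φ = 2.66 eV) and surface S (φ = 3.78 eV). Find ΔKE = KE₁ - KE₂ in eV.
1.1200 eV

Using KE_max = hc/λ - φ for each metal:

Photon energy: E = hc/λ = 7.2505 eV

For metal A (φ₁ = 2.66 eV):
KE₁ = E - φ₁ = 7.2505 - 2.66 = 4.5905 eV

For surface S (φ₂ = 3.78 eV):
KE₂ = E - φ₂ = 7.2505 - 3.78 = 3.4705 eV

Difference:
ΔKE = KE₁ - KE₂ = 4.5905 - 3.4705 = 1.1200 eV

Note: The difference equals the difference in work functions: 3.78 - 2.66 = 1.12 eV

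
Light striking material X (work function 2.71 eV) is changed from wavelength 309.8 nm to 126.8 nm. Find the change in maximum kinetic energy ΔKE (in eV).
5.7759 eV

Using Einstein's equation: KE_max = hc/λ - φ

For λ₁ = 309.8 nm:
KE₁ = hc/λ₁ - φ = 4.0021 - 2.71 = 1.2921 eV

For λ₂ = 126.8 nm:
KE₂ = hc/λ₂ - φ = 9.7779 - 2.71 = 7.0679 eV

Change in KE:
ΔKE = KE₂ - KE₁ = 7.0679 - 1.2921 = 5.7759 eV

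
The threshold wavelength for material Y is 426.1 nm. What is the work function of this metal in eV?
2.91 eV

At the threshold wavelength, photon energy equals work function:
φ = hc/λ₀

Calculating:
φ = (6.626×10⁻³⁴ J·s)(3×10⁸ m/s) / (426.1×10⁻⁹ m)
φ = 2.91 eV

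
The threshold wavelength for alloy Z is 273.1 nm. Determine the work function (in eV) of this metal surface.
4.54 eV

At the threshold wavelength, photon energy equals work function:
φ = hc/λ₀

Calculating:
φ = (6.626×10⁻³⁴ J·s)(3×10⁸ m/s) / (273.1×10⁻⁹ m)
φ = 4.54 eV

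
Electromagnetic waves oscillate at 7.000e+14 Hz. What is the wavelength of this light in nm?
428.27 nm

Using the wave equation: c = fλ

Solving for wavelength:
λ = c/f = (3×10⁸ m/s) / (7.000e+14 Hz)
λ = 428.27 nm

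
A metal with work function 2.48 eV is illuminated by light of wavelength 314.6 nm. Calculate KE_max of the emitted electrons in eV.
1.4610 eV

Using Einstein's photoelectric equation: KE_max = hf - φ = hc/λ - φ

First, calculate the photon energy:
E_photon = hc/λ = (6.626×10⁻³⁴ J·s)(3×10⁸ m/s) / (314.6×10⁻⁹ m)
E_photon = 3.9410 eV

Then, the maximum kinetic energy:
KE_max = E_photon - φ = 3.9410 eV - 2.48 eV = 1.4610 eV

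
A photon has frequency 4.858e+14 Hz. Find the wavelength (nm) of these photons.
617.11 nm

Using the wave equation: c = fλ

Solving for wavelength:
λ = c/f = (3×10⁸ m/s) / (4.858e+14 Hz)
λ = 617.11 nm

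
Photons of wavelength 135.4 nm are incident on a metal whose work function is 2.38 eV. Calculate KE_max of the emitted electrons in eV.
6.7769 eV

Using Einstein's photoelectric equation: KE_max = hf - φ = hc/λ - φ

First, calculate the photon energy:
E_photon = hc/λ = (6.626×10⁻³⁴ J·s)(3×10⁸ m/s) / (135.4×10⁻⁹ m)
E_photon = 9.1569 eV

Then, the maximum kinetic energy:
KE_max = E_photon - φ = 9.1569 eV - 2.38 eV = 6.7769 eV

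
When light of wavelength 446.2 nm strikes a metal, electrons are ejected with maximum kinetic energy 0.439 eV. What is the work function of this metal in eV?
2.34 eV

From Einstein's photoelectric equation: KE_max = hf - φ = hc/λ - φ

Rearranging for φ:
φ = hc/λ - KE_max

Calculate photon energy:
E_photon = hc/λ = 2.7787 eV

Therefore:
φ = 2.7787 - 0.439 = 2.34 eV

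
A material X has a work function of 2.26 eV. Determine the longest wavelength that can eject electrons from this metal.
548.60 nm

The threshold wavelength is when the photon energy equals the work function:
hc/λ₀ = φ

Solving for λ₀:
λ₀ = hc/φ = (6.626×10⁻³⁴ J·s)(3×10⁸ m/s) / (2.26 eV × 1.602×10⁻¹⁹ J/eV)
λ₀ = 548.60 nm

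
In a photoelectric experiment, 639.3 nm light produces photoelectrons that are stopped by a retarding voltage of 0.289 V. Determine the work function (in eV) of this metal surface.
1.65 eV

The stopping potential gives the maximum kinetic energy: KE_max = eV_s = 0.289 eV

From Einstein's photoelectric equation: KE_max = hc/λ - φ
Rearranging: φ = hc/λ - KE_max

Calculate photon energy:
E_photon = hc/λ = (6.626×10⁻³⁴ J·s)(3×10⁸ m/s) / (639.3×10⁻⁹ m) = 1.9394 eV

Therefore:
φ = 1.9394 - 0.289 = 1.65 eV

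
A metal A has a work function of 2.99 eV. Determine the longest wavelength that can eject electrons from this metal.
414.66 nm

The threshold wavelength is when the photon energy equals the work function:
hc/λ₀ = φ

Solving for λ₀:
λ₀ = hc/φ = (6.626×10⁻³⁴ J·s)(3×10⁸ m/s) / (2.99 eV × 1.602×10⁻¹⁹ J/eV)
λ₀ = 414.66 nm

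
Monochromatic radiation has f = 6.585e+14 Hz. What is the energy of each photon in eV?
2.7233 eV

Using E = hf:

E = hf = (6.626×10⁻³⁴ J·s)(6.585e+14 Hz)
E = 2.7233 eV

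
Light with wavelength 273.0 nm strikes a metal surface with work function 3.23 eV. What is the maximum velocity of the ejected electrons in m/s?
6.7923e+05 m/s

First, find the maximum kinetic energy:
E_photon = hc/λ = 4.5415 eV
KE_max = E_photon - φ = 4.5415 - 3.23 = 1.3115 eV

Convert to Joules: KE_max = 1.3115 × 1.602×10⁻¹⁹ J = 2.1013e-19 J

Then use KE = ½mv² to find velocity:
v = √(2·KE/m) = √(2 × 2.1013e-19 J / 9.109e-31 kg)
v = 6.7923e+05 m/s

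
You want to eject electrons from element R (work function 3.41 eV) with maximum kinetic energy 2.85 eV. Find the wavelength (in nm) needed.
198.06 nm

From Einstein's equation: KE_max = hc/λ - φ

Rearranging for λ:
hc/λ = KE_max + φ
λ = hc/(KE_max + φ)

Required photon energy:
E_photon = KE_max + φ = 2.85 + 3.41 = 6.26 eV

Required wavelength:
λ = hc/E_photon = (6.626×10⁻³⁴)(3×10⁸) / (6.26 × 1.602×10⁻¹⁹)
λ = 198.06 nm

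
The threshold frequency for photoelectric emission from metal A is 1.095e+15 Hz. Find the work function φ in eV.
4.53 eV

At the threshold frequency, photon energy equals work function:
φ = hf₀

Calculating:
φ = (6.626×10⁻³⁴ J·s)(1.095e+15 Hz)
φ = 4.53 eV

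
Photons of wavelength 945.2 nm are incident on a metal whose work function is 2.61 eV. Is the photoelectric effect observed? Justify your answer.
No

For photoemission, the photon energy must exceed the work function.

Photon energy: E = hc/λ = 1.3117 eV
Work function: φ = 2.61 eV

Since E_photon (1.3117 eV) < φ (2.61 eV), photoemission will NOT occur.
The threshold wavelength is λ₀ = hc/φ = 475.0 nm.
Since 945.2 nm > 475.0 nm, the photons lack sufficient energy.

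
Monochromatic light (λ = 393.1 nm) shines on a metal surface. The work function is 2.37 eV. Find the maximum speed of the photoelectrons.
5.2515e+05 m/s

First, find the maximum kinetic energy:
E_photon = hc/λ = 3.1540 eV
KE_max = E_photon - φ = 3.1540 - 2.37 = 0.7840 eV

Convert to Joules: KE_max = 0.7840 × 1.602×10⁻¹⁹ J = 1.2561e-19 J

Then use KE = ½mv² to find velocity:
v = √(2·KE/m) = √(2 × 1.2561e-19 J / 9.109e-31 kg)
v = 5.2515e+05 m/s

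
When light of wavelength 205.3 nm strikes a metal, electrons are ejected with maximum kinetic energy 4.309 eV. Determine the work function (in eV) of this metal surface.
1.73 eV

From Einstein's photoelectric equation: KE_max = hf - φ = hc/λ - φ

Rearranging for φ:
φ = hc/λ - KE_max

Calculate photon energy:
E_photon = hc/λ = 6.0392 eV

Therefore:
φ = 6.0392 - 4.309 = 1.73 eV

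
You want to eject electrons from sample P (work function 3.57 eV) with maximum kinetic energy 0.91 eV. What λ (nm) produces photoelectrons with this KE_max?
276.75 nm

From Einstein's equation: KE_max = hc/λ - φ

Rearranging for λ:
hc/λ = KE_max + φ
λ = hc/(KE_max + φ)

Required photon energy:
E_photon = KE_max + φ = 0.91 + 3.57 = 4.48 eV

Required wavelength:
λ = hc/E_photon = (6.626×10⁻³⁴)(3×10⁸) / (4.48 × 1.602×10⁻¹⁹)
λ = 276.75 nm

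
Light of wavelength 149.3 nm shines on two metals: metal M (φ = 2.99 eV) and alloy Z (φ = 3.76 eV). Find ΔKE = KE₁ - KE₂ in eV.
0.7700 eV

Using KE_max = hc/λ - φ for each metal:

Photon energy: E = hc/λ = 8.3044 eV

For metal M (φ₁ = 2.99 eV):
KE₁ = E - φ₁ = 8.3044 - 2.99 = 5.3144 eV

For alloy Z (φ₂ = 3.76 eV):
KE₂ = E - φ₂ = 8.3044 - 3.76 = 4.5444 eV

Difference:
ΔKE = KE₁ - KE₂ = 5.3144 - 4.5444 = 0.7700 eV

Note: The difference equals the difference in work functions: 3.76 - 2.99 = 0.77 eV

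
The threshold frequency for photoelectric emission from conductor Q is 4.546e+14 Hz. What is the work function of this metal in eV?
1.88 eV

At the threshold frequency, photon energy equals work function:
φ = hf₀

Calculating:
φ = (6.626×10⁻³⁴ J·s)(4.546e+14 Hz)
φ = 1.88 eV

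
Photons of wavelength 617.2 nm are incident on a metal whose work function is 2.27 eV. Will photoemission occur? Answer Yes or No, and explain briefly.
No

For photoemission, the photon energy must exceed the work function.

Photon energy: E = hc/λ = 2.0088 eV
Work function: φ = 2.27 eV

Since E_photon (2.0088 eV) < φ (2.27 eV), photoemission will NOT occur.
The threshold wavelength is λ₀ = hc/φ = 546.2 nm.
Since 617.2 nm > 546.2 nm, the photons lack sufficient energy.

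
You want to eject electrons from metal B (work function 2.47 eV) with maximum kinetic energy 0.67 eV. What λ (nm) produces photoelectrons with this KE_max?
394.85 nm

From Einstein's equation: KE_max = hc/λ - φ

Rearranging for λ:
hc/λ = KE_max + φ
λ = hc/(KE_max + φ)

Required photon energy:
E_photon = KE_max + φ = 0.67 + 2.47 = 3.14 eV

Required wavelength:
λ = hc/E_photon = (6.626×10⁻³⁴)(3×10⁸) / (3.14 × 1.602×10⁻¹⁹)
λ = 394.85 nm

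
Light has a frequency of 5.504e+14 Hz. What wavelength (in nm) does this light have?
544.68 nm

Using the wave equation: c = fλ

Solving for wavelength:
λ = c/f = (3×10⁸ m/s) / (5.504e+14 Hz)
λ = 544.68 nm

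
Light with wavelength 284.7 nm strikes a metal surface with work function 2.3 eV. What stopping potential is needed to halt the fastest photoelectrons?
2.0549 V

The stopping potential V_s satisfies: eV_s = KE_max

First, find KE_max using Einstein's equation:
E_photon = hc/λ = 4.3549 eV
KE_max = E_photon - φ = 4.3549 - 2.3 = 2.0549 eV

Since eV_s = KE_max:
V_s = KE_max/e = 2.0549 V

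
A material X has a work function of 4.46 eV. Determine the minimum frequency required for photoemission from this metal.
1.0784e+15 Hz

The threshold frequency is when the photon energy equals the work function:
hf₀ = φ

Solving for f₀:
f₀ = φ/h = (4.46 eV × 1.602×10⁻¹⁹ J/eV) / (6.626×10⁻³⁴ J·s)
f₀ = 1.0784e+15 Hz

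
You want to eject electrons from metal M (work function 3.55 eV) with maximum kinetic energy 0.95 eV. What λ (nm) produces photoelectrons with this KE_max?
275.52 nm

From Einstein's equation: KE_max = hc/λ - φ

Rearranging for λ:
hc/λ = KE_max + φ
λ = hc/(KE_max + φ)

Required photon energy:
E_photon = KE_max + φ = 0.95 + 3.55 = 4.50 eV

Required wavelength:
λ = hc/E_photon = (6.626×10⁻³⁴)(3×10⁸) / (4.50 × 1.602×10⁻¹⁹)
λ = 275.52 nm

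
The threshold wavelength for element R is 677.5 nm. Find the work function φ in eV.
1.83 eV

At the threshold wavelength, photon energy equals work function:
φ = hc/λ₀

Calculating:
φ = (6.626×10⁻³⁴ J·s)(3×10⁸ m/s) / (677.5×10⁻⁹ m)
φ = 1.83 eV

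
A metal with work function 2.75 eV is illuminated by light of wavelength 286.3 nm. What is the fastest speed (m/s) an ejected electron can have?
7.4565e+05 m/s

First, find the maximum kinetic energy:
E_photon = hc/λ = 4.3306 eV
KE_max = E_photon - φ = 4.3306 - 2.75 = 1.5806 eV

Convert to Joules: KE_max = 1.5806 × 1.602×10⁻¹⁹ J = 2.5324e-19 J

Then use KE = ½mv² to find velocity:
v = √(2·KE/m) = √(2 × 2.5324e-19 J / 9.109e-31 kg)
v = 7.4565e+05 m/s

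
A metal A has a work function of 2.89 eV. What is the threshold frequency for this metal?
6.9880e+14 Hz

The threshold frequency is when the photon energy equals the work function:
hf₀ = φ

Solving for f₀:
f₀ = φ/h = (2.89 eV × 1.602×10⁻¹⁹ J/eV) / (6.626×10⁻³⁴ J·s)
f₀ = 6.9880e+14 Hz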